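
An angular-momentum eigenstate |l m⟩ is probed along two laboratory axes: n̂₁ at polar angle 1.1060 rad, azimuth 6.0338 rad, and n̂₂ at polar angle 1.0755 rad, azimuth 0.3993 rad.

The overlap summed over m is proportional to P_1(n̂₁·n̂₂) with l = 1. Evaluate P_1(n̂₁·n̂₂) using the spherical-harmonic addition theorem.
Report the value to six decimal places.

Term-by-term m-sum for l=1 (normalisation 4π/3 = 4.188790):
  term(m=-1) = (0.074811, -0.056717)   from Y*(Ω₁)=(0.299287, -0.076225), Y(Ω₂)=(0.280063, -0.118178)
  term(m=+0) = (0.050861, 0.000000)   from Y*(Ω₁)=(0.219012, -0.000000), Y(Ω₂)=(0.232229, 0.000000)
  term(m=+1) = (0.074811, 0.056717)   from Y*(Ω₁)=(-0.299287, -0.076225), Y(Ω₂)=(-0.280063, -0.118178)
Total Σ_m = (0.200483, 0.000000). Multiply by 4.188790: (0.839782, 0.000000). P_1(cos γ) = 0.839782

0.839782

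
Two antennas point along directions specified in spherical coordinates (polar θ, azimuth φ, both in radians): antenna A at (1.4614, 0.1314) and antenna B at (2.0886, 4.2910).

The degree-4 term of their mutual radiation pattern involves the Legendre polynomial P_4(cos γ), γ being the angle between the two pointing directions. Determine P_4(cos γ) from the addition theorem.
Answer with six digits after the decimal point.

-0.300687

Term-by-term m-sum for l=4 (normalisation 4π/9 = 1.396263):
  term(m=-4) = -0.06512 + 0.08739j   from Y*(Ω₁)=0.37373 + 0.21677j, Y(Ω₂)=-0.02889 + 0.25060j
  term(m=-3) = -0.05434 - 0.00477j   from Y*(Ω₁)=0.12393 + 0.05155j, Y(Ω₂)=-0.38748 + 0.12268j
  term(m=-2) = 0.02454 + 0.04889j   from Y*(Ω₁)=-0.29255 - 0.07870j, Y(Ω₂)=-0.12016 - 0.13480j
  term(m=-1) = 0.02056 - 0.03332j   from Y*(Ω₁)=-0.14845 - 0.01962j, Y(Ω₂)=-0.10694 + 0.23859j
  term(m=+0) = -0.06663 + 0.00000j   from Y*(Ω₁)=0.28005 + 0.00000j, Y(Ω₂)=-0.23792 + 0.00000j
  term(m=+1) = 0.02056 + 0.03332j   from Y*(Ω₁)=0.14845 - 0.01962j, Y(Ω₂)=0.10694 + 0.23859j
  term(m=+2) = 0.02454 - 0.04889j   from Y*(Ω₁)=-0.29255 + 0.07870j, Y(Ω₂)=-0.12016 + 0.13480j
  term(m=+3) = -0.05434 + 0.00477j   from Y*(Ω₁)=-0.12393 + 0.05155j, Y(Ω₂)=0.38748 + 0.12268j
  term(m=+4) = -0.06512 - 0.08739j   from Y*(Ω₁)=0.37373 - 0.21677j, Y(Ω₂)=-0.02889 - 0.25060j
Σ over m = -0.21535 + 0.00000j; ×(4π/9) → -0.30069 + 0.00000j. Real part: -0.300687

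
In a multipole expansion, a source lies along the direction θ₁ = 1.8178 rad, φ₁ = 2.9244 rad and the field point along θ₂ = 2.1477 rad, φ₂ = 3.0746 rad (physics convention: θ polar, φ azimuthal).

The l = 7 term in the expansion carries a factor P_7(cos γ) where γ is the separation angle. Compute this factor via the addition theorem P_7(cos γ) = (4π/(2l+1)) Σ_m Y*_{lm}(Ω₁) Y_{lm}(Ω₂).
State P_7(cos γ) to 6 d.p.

-0.135002

Expand P_7 via completeness: Σ_{m} conj(Y_{7,m}) at Ω₁ times Y_{7,m} at Ω₂ —
  term(m=-7) = (0.029065, -0.050835)   from Y*(Ω₁)=(-0.020322, 0.402489), Y(Ω₂)=(-0.129617, -0.065670)
  term(m=-6) = (0.083493, -0.105474)   from Y*(Ω₁)=(-0.100552, 0.366683), Y(Ω₂)=(-0.325600, -0.138413)
  term(m=-5) = (-0.022300, 0.020816)   from Y*(Ω₁)=(0.032668, -0.062016), Y(Ω₂)=(-0.411022, -0.143069)
  term(m=-4) = (-0.049836, 0.034153)   from Y*(Ω₁)=(0.227686, -0.269209), Y(Ω₂)=(-0.165237, -0.045370)
  term(m=-3) = (0.010224, -0.004946)   from Y*(Ω₁)=(0.034842, -0.026574), Y(Ω₂)=(0.253962, 0.051739)
  term(m=-2) = (-0.093279, 0.028895)   from Y*(Ω₁)=(-0.291530, 0.135252), Y(Ω₂)=(0.301133, 0.040591)
  term(m=-1) = (0.012093, -0.001830)   from Y*(Ω₁)=(-0.084249, 0.018592), Y(Ω₂)=(-0.141444, -0.009490)
  term(m=+0) = (-0.100067, 0.000000)   from Y*(Ω₁)=(0.309771, -0.000000), Y(Ω₂)=(-0.323036, 0.000000)
  term(m=+1) = (0.012093, 0.001830)   from Y*(Ω₁)=(0.084249, 0.018592), Y(Ω₂)=(0.141444, -0.009490)
  term(m=+2) = (-0.093279, -0.028895)   from Y*(Ω₁)=(-0.291530, -0.135252), Y(Ω₂)=(0.301133, -0.040591)
  term(m=+3) = (0.010224, 0.004946)   from Y*(Ω₁)=(-0.034842, -0.026574), Y(Ω₂)=(-0.253962, 0.051739)
  term(m=+4) = (-0.049836, -0.034153)   from Y*(Ω₁)=(0.227686, 0.269209), Y(Ω₂)=(-0.165237, 0.045370)
  term(m=+5) = (-0.022300, -0.020816)   from Y*(Ω₁)=(-0.032668, -0.062016), Y(Ω₂)=(0.411022, -0.143069)
  term(m=+6) = (0.083493, 0.105474)   from Y*(Ω₁)=(-0.100552, -0.366683), Y(Ω₂)=(-0.325600, 0.138413)
  term(m=+7) = (0.029065, 0.050835)   from Y*(Ω₁)=(0.020322, 0.402489), Y(Ω₂)=(0.129617, -0.065670)
Accumulated sum (-0.161147, -0.000000); after 4π/(2l+1) scaling, (-0.135002, -0.000000) ⇒ P_7 = -0.135002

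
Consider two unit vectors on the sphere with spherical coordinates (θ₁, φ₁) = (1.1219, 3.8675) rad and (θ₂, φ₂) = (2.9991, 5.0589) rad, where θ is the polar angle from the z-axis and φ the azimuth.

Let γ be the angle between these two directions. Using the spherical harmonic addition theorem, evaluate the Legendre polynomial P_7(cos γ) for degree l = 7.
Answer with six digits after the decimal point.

Expand P_7 via completeness: Σ_{m} conj(Y_{7,m}) at Ω₁ times Y_{7,m} at Ω₂ —
  term(m=-7) = -0.00000 - 0.00000j   from Y*(Ω₁)=-0.08688 + 0.22468j, Y(Ω₂)=-0.00000 + 0.00000j
  term(m=-6) = -0.00000 + 0.00001j   from Y*(Ω₁)=-0.15171 - 0.40681j, Y(Ω₂)=-0.00001 - 0.00001j
  term(m=-5) = 0.00007 + 0.00003j   from Y*(Ω₁)=0.27861 + 0.14787j, Y(Ω₂)=0.00025 - 0.00004j
  term(m=-4) = 0.00002 + 0.00033j   from Y*(Ω₁)=0.11249 - 0.02729j, Y(Ω₂)=-0.00053 + 0.00283j
  term(m=-3) = 0.00767 - 0.00354j   from Y*(Ω₁)=-0.20108 + 0.28959j, Y(Ω₂)=-0.02066 - 0.01214j
  term(m=-2) = -0.00358 - 0.00340j   from Y*(Ω₁)=-0.00422 - 0.03526j, Y(Ω₂)=0.10695 - 0.08881j
  term(m=-1) = 0.06163 - 0.15458j   from Y*(Ω₁)=-0.24676 - 0.21901j, Y(Ω₂)=0.17130 + 0.47442j
  term(m=+0) = -0.06212 + 0.00000j   from Y*(Ω₁)=0.07735 + 0.00000j, Y(Ω₂)=-0.80313 + 0.00000j
  term(m=+1) = 0.06163 + 0.15458j   from Y*(Ω₁)=0.24676 - 0.21901j, Y(Ω₂)=-0.17130 + 0.47442j
  term(m=+2) = -0.00358 + 0.00340j   from Y*(Ω₁)=-0.00422 + 0.03526j, Y(Ω₂)=0.10695 + 0.08881j
  term(m=+3) = 0.00767 + 0.00354j   from Y*(Ω₁)=0.20108 + 0.28959j, Y(Ω₂)=0.02066 - 0.01214j
  term(m=+4) = 0.00002 - 0.00033j   from Y*(Ω₁)=0.11249 + 0.02729j, Y(Ω₂)=-0.00053 - 0.00283j
  term(m=+5) = 0.00007 - 0.00003j   from Y*(Ω₁)=-0.27861 + 0.14787j, Y(Ω₂)=-0.00025 - 0.00004j
  term(m=+6) = -0.00000 - 0.00001j   from Y*(Ω₁)=-0.15171 + 0.40681j, Y(Ω₂)=-0.00001 + 0.00001j
  term(m=+7) = -0.00000 + 0.00000j   from Y*(Ω₁)=0.08688 + 0.22468j, Y(Ω₂)=0.00000 + 0.00000j
Σ over m = 0.06949 + 0.00000j; ×(4π/15) → 0.05822 + 0.00000j. Real part: 0.058220

0.058220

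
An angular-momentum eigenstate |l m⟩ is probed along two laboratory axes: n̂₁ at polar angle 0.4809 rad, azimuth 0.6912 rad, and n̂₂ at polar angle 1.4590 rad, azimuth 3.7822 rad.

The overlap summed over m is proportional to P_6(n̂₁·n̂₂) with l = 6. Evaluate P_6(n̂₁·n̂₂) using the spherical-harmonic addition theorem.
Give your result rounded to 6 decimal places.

Expand P_6 via completeness: Σ_{m} conj(Y_{6,m}) at Ω₁ times Y_{6,m} at Ω₂ —
  term(m=-6) = (0.002101, 0.000658)   from Y*(Ω₁)=(-0.002535, -0.003997), Y(Ω₂)=(-0.355242, 0.300464)
  term(m=-5) = (-0.005505, -0.001423)   from Y*(Ω₁)=(-0.029883, -0.009718), Y(Ω₂)=(0.180600, -0.011111)
  term(m=-4) = (-0.036746, -0.007540)   from Y*(Ω₁)=(-0.116145, 0.045958), Y(Ω₂)=(0.251341, 0.164370)
  term(m=-3) = (0.065146, 0.009964)   from Y*(Ω₁)=(-0.155530, 0.282808), Y(Ω₂)=(-0.070214, -0.191741)
  term(m=-2) = (0.126113, 0.012804)   from Y*(Ω₁)=(0.094497, 0.495640), Y(Ω₂)=(0.071738, -0.240766)
  term(m=-1) = (-0.064532, -0.003268)   from Y*(Ω₁)=(0.235329, 0.194701), Y(Ω₂)=(-0.169608, 0.126441)
  term(m=+0) = (0.074148, 0.000000)   from Y*(Ω₁)=(-0.311753, -0.000000), Y(Ω₂)=(-0.237843, 0.000000)
  term(m=+1) = (-0.064532, 0.003268)   from Y*(Ω₁)=(-0.235329, 0.194701), Y(Ω₂)=(0.169608, 0.126441)
  term(m=+2) = (0.126113, -0.012804)   from Y*(Ω₁)=(0.094497, -0.495640), Y(Ω₂)=(0.071738, 0.240766)
  term(m=+3) = (0.065146, -0.009964)   from Y*(Ω₁)=(0.155530, 0.282808), Y(Ω₂)=(0.070214, -0.191741)
  term(m=+4) = (-0.036746, 0.007540)   from Y*(Ω₁)=(-0.116145, -0.045958), Y(Ω₂)=(0.251341, -0.164370)
  term(m=+5) = (-0.005505, 0.001423)   from Y*(Ω₁)=(0.029883, -0.009718), Y(Ω₂)=(-0.180600, -0.011111)
  term(m=+6) = (0.002101, -0.000658)   from Y*(Ω₁)=(-0.002535, 0.003997), Y(Ω₂)=(-0.355242, -0.300464)
Σ over m = (0.247303, 0.000000); ×(4π/13) → (0.239054, 0.000000). Real part: 0.239054

0.239054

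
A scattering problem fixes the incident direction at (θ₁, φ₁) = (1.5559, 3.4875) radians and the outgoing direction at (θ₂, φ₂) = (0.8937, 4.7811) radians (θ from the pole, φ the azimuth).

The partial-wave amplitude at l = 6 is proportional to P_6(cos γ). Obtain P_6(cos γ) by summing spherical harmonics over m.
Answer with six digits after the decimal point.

-0.033908

Addition theorem: P_6(cos γ) = (4π/13) Σ_m Y*_{lm}(Ω₁) Y_{lm}(Ω₂), m = −6…6:
  m=-6: Y*=-0.233415+0.422584i  Y=-0.099213+0.043388i  product +0.004822-0.052053i
  m=-5: Y*=+0.003938-0.024600i  Y=+0.101570+0.283920i  product +0.007385-0.001381i
  m=-4: Y*=-0.066197-0.349539i  Y=+0.420428-0.118553i  product -0.069270-0.139108i
  m=-3: Y*=+0.014776+0.025041i  Y=-0.052123-0.249271i  product +0.005472-0.004988i
  m=-2: Y*=+0.249758+0.206897i  Y=+0.192218-0.026583i  product +0.053508+0.033130i
  m=-1: Y*=-0.028824-0.010388i  Y=-0.023361-0.339447i  product -0.002853+0.010027i
  m=+0: Y*=-0.316366-0.000000i  Y=+0.104962+0.000000i  product -0.033206-0.000000i
  m=+1: Y*=+0.028824-0.010388i  Y=+0.023361-0.339447i  product -0.002853-0.010027i
  m=+2: Y*=+0.249758-0.206897i  Y=+0.192218+0.026583i  product +0.053508-0.033130i
  m=+3: Y*=-0.014776+0.025041i  Y=+0.052123-0.249271i  product +0.005472+0.004988i
  m=+4: Y*=-0.066197+0.349539i  Y=+0.420428+0.118553i  product -0.069270+0.139108i
  m=+5: Y*=-0.003938-0.024600i  Y=-0.101570+0.283920i  product +0.007385+0.001381i
  m=+6: Y*=-0.233415-0.422584i  Y=-0.099213-0.043388i  product +0.004822+0.052053i
Accumulated sum -0.035078+0.000000i; after 4π/(2l+1) scaling, -0.033908+0.000000i ⇒ P_6 = -0.033908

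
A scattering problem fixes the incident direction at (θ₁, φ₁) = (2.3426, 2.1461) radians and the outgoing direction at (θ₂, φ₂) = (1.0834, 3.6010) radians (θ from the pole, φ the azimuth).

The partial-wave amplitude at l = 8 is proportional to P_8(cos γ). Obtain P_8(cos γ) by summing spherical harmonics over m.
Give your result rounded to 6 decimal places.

-0.159413

Summing Y*_{l m}(θ₁,φ₁)·Y_{l m}(θ₂,φ₂) over m ∈ [−8, 8]; prefactor 4π/(2·8+1) = 0.739198:
  m=-8: -0.00394 - 0.03565j × -0.16482 + 0.09739j = 0.00412 + 0.00549j  (running Σ = 0.00412 + 0.00549j)
  m=-7: 0.10809 - 0.08835j × 0.40478 - 0.03011j = 0.04109 - 0.03902j  (running Σ = 0.04521 - 0.03353j)
  m=-6: 0.30574 + 0.09801j × -0.38006 - 0.15408j = -0.10110 - 0.08436j  (running Σ = -0.05589 - 0.11788j)
  m=-5: 0.12066 + 0.44448j × 0.03948 + 0.04446j = -0.01500 + 0.02291j  (running Σ = -0.07088 - 0.09497j)
  m=-4: -0.22218 + 0.24806j × 0.08566 + 0.31337j = -0.09677 - 0.04838j  (running Σ = -0.16765 - 0.14335j)
  m=-3: 0.09293 + 0.01453j × 0.04463 - 0.22888j = 0.00747 - 0.02062j  (running Σ = -0.16018 - 0.16397j)
  m=-2: 0.15710 + 0.35162j × 0.13255 - 0.17365j = 0.08188 + 0.01933j  (running Σ = -0.07829 - 0.14464j)
  m=-1: -0.04780 + 0.07371j × -0.25258 + 0.12495j = 0.00286 - 0.02459j  (running Σ = -0.07543 - 0.16923j)
  m=0: 0.35958 + 0.00000j × -0.18020 + 0.00000j = -0.06480 + 0.00000j  (running Σ = -0.14023 - 0.16923j)
  m=1: 0.04780 + 0.07371j × 0.25258 + 0.12495j = 0.00286 + 0.02459j  (running Σ = -0.13736 - 0.14464j)
  m=2: 0.15710 - 0.35162j × 0.13255 + 0.17365j = 0.08188 - 0.01933j  (running Σ = -0.05548 - 0.16397j)
  m=3: -0.09293 + 0.01453j × -0.04463 - 0.22888j = 0.00747 + 0.02062j  (running Σ = -0.04801 - 0.14335j)
  m=4: -0.22218 - 0.24806j × 0.08566 - 0.31337j = -0.09677 + 0.04838j  (running Σ = -0.14477 - 0.09497j)
  m=5: -0.12066 + 0.44448j × -0.03948 + 0.04446j = -0.01500 - 0.02291j  (running Σ = -0.15977 - 0.11788j)
  m=6: 0.30574 - 0.09801j × -0.38006 + 0.15408j = -0.10110 + 0.08436j  (running Σ = -0.26087 - 0.03353j)
  m=7: -0.10809 - 0.08835j × -0.40478 - 0.03011j = 0.04109 + 0.03902j  (running Σ = -0.21978 + 0.00549j)
  m=8: -0.00394 + 0.03565j × -0.16482 - 0.09739j = 0.00412 - 0.00549j  (running Σ = -0.21566 + 0.00000j)
Total Σ_m = -0.21566 + 0.00000j. Multiply by 0.739198: -0.15941 + 0.00000j. P_8(cos γ) = -0.159413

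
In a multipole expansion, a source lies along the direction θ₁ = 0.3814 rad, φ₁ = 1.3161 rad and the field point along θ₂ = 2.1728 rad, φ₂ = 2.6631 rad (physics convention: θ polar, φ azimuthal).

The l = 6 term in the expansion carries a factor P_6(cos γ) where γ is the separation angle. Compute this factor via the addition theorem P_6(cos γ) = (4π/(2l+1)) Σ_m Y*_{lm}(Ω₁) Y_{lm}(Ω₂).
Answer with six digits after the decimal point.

0.330969

Addition theorem: P_6(cos γ) = (4π/13) Σ_m Y*_{lm}(Ω₁) Y_{lm}(Ω₂), m = −6…6:
  [-6]  conj(Y_{6,-6})(Ω₁) = -0.000055+0.001284i ; Y_{6,-6}(Ω₂) = -0.145923+0.040485i ; Δ = -0.000044-0.000190i
  [-5]  conj(Y_{6,-5})(Ω₁) = +0.010611+0.003251i ; Y_{6,-5}(Ω₂) = -0.263940+0.245456i ; Δ = -0.003599+0.001746i
  [-4]  conj(Y_{6,-4})(Ω₁) = +0.030441-0.049427i ; Y_{6,-4}(Ω₂) = -0.140024+0.391880i ; Δ = +0.015107+0.018850i
  [-3]  conj(Y_{6,-3})(Ω₁) = -0.139699-0.145783i ; Y_{6,-3}(Ω₂) = +0.014700+0.107968i ; Δ = +0.013686-0.017226i
  [-2]  conj(Y_{6,-2})(Ω₁) = -0.393291+0.219677i ; Y_{6,-2}(Ω₂) = -0.175687-0.249341i ; Δ = +0.123871+0.059469i
  [-1]  conj(Y_{6,-1})(Ω₁) = +0.130734+0.502146i ; Y_{6,-1}(Ω₂) = -0.209422-0.108627i ; Δ = +0.027168-0.119362i
  [+0]  conj(Y_{6,0})(Ω₁) = -0.040334-0.000000i ; Y_{6,0}(Ω₂) = +0.247645+0.000000i ; Δ = -0.009988-0.000000i
  [+1]  conj(Y_{6,1})(Ω₁) = -0.130734+0.502146i ; Y_{6,1}(Ω₂) = +0.209422-0.108627i ; Δ = +0.027168+0.119362i
  [+2]  conj(Y_{6,2})(Ω₁) = -0.393291-0.219677i ; Y_{6,2}(Ω₂) = -0.175687+0.249341i ; Δ = +0.123871-0.059469i
  [+3]  conj(Y_{6,3})(Ω₁) = +0.139699-0.145783i ; Y_{6,3}(Ω₂) = -0.014700+0.107968i ; Δ = +0.013686+0.017226i
  [+4]  conj(Y_{6,4})(Ω₁) = +0.030441+0.049427i ; Y_{6,4}(Ω₂) = -0.140024-0.391880i ; Δ = +0.015107-0.018850i
  [+5]  conj(Y_{6,5})(Ω₁) = -0.010611+0.003251i ; Y_{6,5}(Ω₂) = +0.263940+0.245456i ; Δ = -0.003599-0.001746i
  [+6]  conj(Y_{6,6})(Ω₁) = -0.000055-0.001284i ; Y_{6,6}(Ω₂) = -0.145923-0.040485i ; Δ = -0.000044+0.000190i
Σ over m = +0.342390+0.000000i; ×(4π/13) → +0.330969+0.000000i. Real part: 0.330969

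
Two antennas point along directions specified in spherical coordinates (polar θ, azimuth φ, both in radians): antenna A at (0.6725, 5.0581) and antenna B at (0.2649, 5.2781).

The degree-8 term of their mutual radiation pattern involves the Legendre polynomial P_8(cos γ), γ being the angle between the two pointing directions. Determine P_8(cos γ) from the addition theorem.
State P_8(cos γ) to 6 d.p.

-0.392157

Expand P_8 via completeness: Σ_{m} conj(Y_{8,m}) at Ω₁ times Y_{8,m} at Ω₂ —
  m=-8: Y*=(-0.010872, 0.004291)  Y=(-0.000002, 0.000011)  product (-0.000000, -0.000000)
  m=-7: Y*=(-0.038785, -0.044077)  Y=(0.000122, 0.000115)  product (0.000000, -0.000010)
  m=-6: Y*=(0.086803, -0.157590)  Y=(0.001523, -0.000393)  product (0.000070, -0.000274)
  m=-5: Y*=(0.364141, 0.057928)  Y=(0.003262, -0.010077)  product (0.001772, -0.003481)
  m=-4: Y*=(0.089763, 0.471945)  Y=(-0.033650, -0.040602)  product (0.016141, -0.019525)
  m=-3: Y*=(-0.240892, 0.142331)  Y=(-0.189384, 0.024054)  product (0.042197, -0.032750)
  m=-2: Y*=(0.152953, 0.126604)  Y=(-0.199697, 0.424872)  product (-0.084335, 0.039703)
  m=-1: Y*=(-0.132459, 0.367764)  Y=(0.344124, 0.541984)  product (-0.244904, 0.054765)
  m=+0: Y*=(0.080078, -0.000000)  Y=(0.094919, 0.000000)  product (0.007601, 0.000000)
  m=+1: Y*=(0.132459, 0.367764)  Y=(-0.344124, 0.541984)  product (-0.244904, -0.054765)
  m=+2: Y*=(0.152953, -0.126604)  Y=(-0.199697, -0.424872)  product (-0.084335, -0.039703)
  m=+3: Y*=(0.240892, 0.142331)  Y=(0.189384, 0.024054)  product (0.042197, 0.032750)
  m=+4: Y*=(0.089763, -0.471945)  Y=(-0.033650, 0.040602)  product (0.016141, 0.019525)
  m=+5: Y*=(-0.364141, 0.057928)  Y=(-0.003262, -0.010077)  product (0.001772, 0.003481)
  m=+6: Y*=(0.086803, 0.157590)  Y=(0.001523, 0.000393)  product (0.000070, 0.000274)
  m=+7: Y*=(0.038785, -0.044077)  Y=(-0.000122, 0.000115)  product (0.000000, 0.000010)
  m=+8: Y*=(-0.010872, -0.004291)  Y=(-0.000002, -0.000011)  product (-0.000000, 0.000000)
Total Σ_m = (-0.530516, 0.000000). Multiply by 0.739198: (-0.392157, 0.000000). P_8(cos γ) = -0.392157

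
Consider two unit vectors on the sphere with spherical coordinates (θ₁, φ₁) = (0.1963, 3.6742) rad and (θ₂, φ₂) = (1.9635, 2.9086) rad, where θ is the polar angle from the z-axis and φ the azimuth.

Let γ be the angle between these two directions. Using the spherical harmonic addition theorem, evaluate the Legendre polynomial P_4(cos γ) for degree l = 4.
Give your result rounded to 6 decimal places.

0.164999

Addition theorem: P_4(cos γ) = (4π/9) Σ_m Y*_{lm}(Ω₁) Y_{lm}(Ω₂), m = −4…4:
  m=-4: Y*=-0.000340+0.000543i  Y=+0.192236+0.258827i  product -0.000206+0.000016i
  m=-3: Y*=+0.000246-0.009105i  Y=+0.289150+0.243043i  product +0.002284-0.002573i
  m=-2: Y*=+0.035338+0.063837i  Y=+0.006415+0.003226i  product +0.000021+0.000524i
  m=-1: Y*=-0.291096-0.171579i  Y=-0.321395-0.076268i  product +0.080471+0.077346i
  m=+0: Y*=+0.690674-0.000000i  Y=-0.068002+0.000000i  product -0.046967+0.000000i
  m=+1: Y*=+0.291096-0.171579i  Y=+0.321395-0.076268i  product +0.080471-0.077346i
  m=+2: Y*=+0.035338-0.063837i  Y=+0.006415-0.003226i  product +0.000021-0.000524i
  m=+3: Y*=-0.000246-0.009105i  Y=-0.289150+0.243043i  product +0.002284+0.002573i
  m=+4: Y*=-0.000340-0.000543i  Y=+0.192236-0.258827i  product -0.000206-0.000016i
Σ over m = +0.118172+0.000000i; ×(4π/9) → +0.164999+0.000000i. Real part: 0.164999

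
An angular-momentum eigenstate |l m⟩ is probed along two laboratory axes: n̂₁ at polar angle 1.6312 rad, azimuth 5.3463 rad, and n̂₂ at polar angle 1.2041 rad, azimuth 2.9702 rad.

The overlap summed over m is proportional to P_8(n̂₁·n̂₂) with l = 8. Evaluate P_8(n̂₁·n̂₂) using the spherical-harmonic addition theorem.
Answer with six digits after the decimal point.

Term-by-term m-sum for l=8 (normalisation 4π/17 = 0.739198):
  [-8]  conj(Y_{8,-8})(Ω₁) = +0.178417-0.475592i ; Y_{8,-8}(Ω₂) = +0.058957+0.291362i ; Δ = +0.149088+0.023944i
  [-7]  conj(Y_{8,-7})(Ω₁) = -0.118262+0.033369i ; Y_{8,-7}(Ω₂) = -0.165589-0.425604i ; Δ = +0.033785+0.044807i
  [-6]  conj(Y_{8,-6})(Ω₁) = -0.277644-0.216316i ; Y_{8,-6}(Ω₂) = +0.119366+0.198035i ; Δ = +0.009697-0.080804i
  [-5]  conj(Y_{8,-5})(Ω₁) = -0.004006+0.143210i ; Y_{8,-5}(Ω₂) = +0.145042+0.167444i ; Δ = -0.024561+0.020101i
  [-4]  conj(Y_{8,-4})(Ω₁) = -0.250124+0.173312i ; Y_{8,-4}(Ω₂) = -0.252184-0.206266i ; Δ = +0.098826+0.007885i
  [-3]  conj(Y_{8,-3})(Ω₁) = +0.144112+0.049513i ; Y_{8,-3}(Ω₂) = -0.067044-0.037870i ; Δ = -0.007787-0.008777i
  [-2]  conj(Y_{8,-2})(Ω₁) = +0.084535+0.270429i ; Y_{8,-2}(Ω₂) = +0.313132+0.111749i ; Δ = -0.003749+0.094127i
  [-1]  conj(Y_{8,-1})(Ω₁) = +0.092490-0.125816i ; Y_{8,-1}(Ω₂) = +0.013518+0.002340i ; Δ = +0.001545-0.001484i
  [+0]  conj(Y_{8,0})(Ω₁) = +0.277145-0.000000i ; Y_{8,0}(Ω₂) = -0.329067+0.000000i ; Δ = -0.091199+0.000000i
  [+1]  conj(Y_{8,1})(Ω₁) = -0.092490-0.125816i ; Y_{8,1}(Ω₂) = -0.013518+0.002340i ; Δ = +0.001545+0.001484i
  [+2]  conj(Y_{8,2})(Ω₁) = +0.084535-0.270429i ; Y_{8,2}(Ω₂) = +0.313132-0.111749i ; Δ = -0.003749-0.094127i
  [+3]  conj(Y_{8,3})(Ω₁) = -0.144112+0.049513i ; Y_{8,3}(Ω₂) = +0.067044-0.037870i ; Δ = -0.007787+0.008777i
  [+4]  conj(Y_{8,4})(Ω₁) = -0.250124-0.173312i ; Y_{8,4}(Ω₂) = -0.252184+0.206266i ; Δ = +0.098826-0.007885i
  [+5]  conj(Y_{8,5})(Ω₁) = +0.004006+0.143210i ; Y_{8,5}(Ω₂) = -0.145042+0.167444i ; Δ = -0.024561-0.020101i
  [+6]  conj(Y_{8,6})(Ω₁) = -0.277644+0.216316i ; Y_{8,6}(Ω₂) = +0.119366-0.198035i ; Δ = +0.009697+0.080804i
  [+7]  conj(Y_{8,7})(Ω₁) = +0.118262+0.033369i ; Y_{8,7}(Ω₂) = +0.165589-0.425604i ; Δ = +0.033785-0.044807i
  [+8]  conj(Y_{8,8})(Ω₁) = +0.178417+0.475592i ; Y_{8,8}(Ω₂) = +0.058957-0.291362i ; Δ = +0.149088-0.023944i
Accumulated sum +0.422488+0.000000i; after 4π/(2l+1) scaling, +0.312302+0.000000i ⇒ P_8 = 0.312302

0.312302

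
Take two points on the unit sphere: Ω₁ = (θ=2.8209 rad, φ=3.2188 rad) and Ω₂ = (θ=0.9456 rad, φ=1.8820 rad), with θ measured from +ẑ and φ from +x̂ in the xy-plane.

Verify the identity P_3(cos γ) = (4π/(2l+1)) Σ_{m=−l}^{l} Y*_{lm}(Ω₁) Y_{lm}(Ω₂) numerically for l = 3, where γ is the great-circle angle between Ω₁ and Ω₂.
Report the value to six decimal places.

0.438887

Term-by-term m-sum for l=3 (normalisation 4π/7 = 1.795196):
  term(m=-3) = -0.001877-0.002220i   from Y*(Ω₁)=-0.012720-0.003000i, Y(Ω₂)=+0.178781+0.132330i
  term(m=-2) = +0.033824-0.017096i   from Y*(Ω₁)=-0.095227-0.014822i, Y(Ω₂)=-0.319508+0.229263i
  term(m=-1) = +0.015453+0.064829i   from Y*(Ω₁)=-0.355819-0.027527i, Y(Ω₂)=-0.057182-0.177774i
  term(m=+0) = +0.149679+0.000000i   from Y*(Ω₁)=-0.532349-0.000000i, Y(Ω₂)=-0.281168+0.000000i
  term(m=+1) = +0.015453-0.064829i   from Y*(Ω₁)=+0.355819-0.027527i, Y(Ω₂)=+0.057182-0.177774i
  term(m=+2) = +0.033824+0.017096i   from Y*(Ω₁)=-0.095227+0.014822i, Y(Ω₂)=-0.319508-0.229263i
  term(m=+3) = -0.001877+0.002220i   from Y*(Ω₁)=+0.012720-0.003000i, Y(Ω₂)=-0.178781+0.132330i
Total Σ_m = +0.244479+0.000000i. Multiply by 1.795196: +0.438887+0.000000i. P_3(cos γ) = 0.438887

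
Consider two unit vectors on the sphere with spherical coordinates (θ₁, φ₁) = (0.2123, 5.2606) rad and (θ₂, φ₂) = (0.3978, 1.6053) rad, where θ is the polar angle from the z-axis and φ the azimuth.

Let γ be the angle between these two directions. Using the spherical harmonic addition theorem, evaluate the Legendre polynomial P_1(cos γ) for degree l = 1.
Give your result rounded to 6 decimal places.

Term-by-term m-sum for l=1 (normalisation 4π/3 = 4.188790):
  m=-1: Y*=+0.037940-0.062131i  Y=-0.004617-0.133762i  product -0.008486-0.004788i
  m=+0: Y*=+0.477633-0.000000i  Y=+0.450450+0.000000i  product +0.215150+0.000000i
  m=+1: Y*=-0.037940-0.062131i  Y=+0.004617-0.133762i  product -0.008486+0.004788i
Accumulated sum +0.198178+0.000000i; after 4π/(2l+1) scaling, +0.830126+0.000000i ⇒ P_1 = 0.830126

0.830126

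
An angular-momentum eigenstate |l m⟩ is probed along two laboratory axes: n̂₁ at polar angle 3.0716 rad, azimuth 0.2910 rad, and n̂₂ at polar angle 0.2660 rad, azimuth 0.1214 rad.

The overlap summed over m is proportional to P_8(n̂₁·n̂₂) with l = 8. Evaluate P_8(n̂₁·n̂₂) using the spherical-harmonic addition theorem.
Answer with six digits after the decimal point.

-0.207348

Expand P_8 via completeness: Σ_{m} conj(Y_{8,m}) at Ω₁ times Y_{8,m} at Ω₂ —
  m=-8: (-0.000000, 0.000000) × (0.000007, -0.000010) = (0.000000, 0.000000)  (running Σ = (0.000000, 0.000000))
  m=-7: (0.000000, -0.000000) × (0.000114, -0.000130) = (-0.000000, -0.000000)  (running Σ = (-0.000000, -0.000000))
  m=-6: (-0.000000, 0.000001) × (0.001202, -0.001072) = (0.000000, 0.000000)  (running Σ = (0.000000, 0.000000))
  m=-5: (-0.000002, -0.000016) × (0.008868, -0.006159) = (-0.000000, -0.000000)  (running Σ = (-0.000000, -0.000000))
  m=-4: (0.000126, 0.000294) × (0.047323, -0.024974) = (0.000013, 0.000011)  (running Σ = (0.000013, 0.000011))
  m=-3: (-0.003015, -0.003596) × (0.180137, -0.068669) = (-0.000790, -0.000441)  (running Σ = (-0.000777, -0.000430))
  m=-2: (0.041046, 0.027009) × (0.457724, -0.113372) = (0.021850, 0.007709)  (running Σ = (0.021073, 0.007279))
  m=-1: (-0.316622, -0.094829) × (0.635555, -0.077538) = (-0.208583, -0.035719)  (running Σ = (-0.187510, -0.028440))
  m=0: (1.062761, -0.000000) × (0.088935, 0.000000) = (0.094517, 0.000000)  (running Σ = (-0.092994, -0.028440))
  m=1: (0.316622, -0.094829) × (-0.635555, -0.077538) = (-0.208583, 0.035719)  (running Σ = (-0.301577, 0.007279))
  m=2: (0.041046, -0.027009) × (0.457724, 0.113372) = (0.021850, -0.007709)  (running Σ = (-0.279727, -0.000430))
  m=3: (0.003015, -0.003596) × (-0.180137, -0.068669) = (-0.000790, 0.000441)  (running Σ = (-0.280517, 0.000011))
  m=4: (0.000126, -0.000294) × (0.047323, 0.024974) = (0.000013, -0.000011)  (running Σ = (-0.280504, -0.000000))
  m=5: (0.000002, -0.000016) × (-0.008868, -0.006159) = (-0.000000, 0.000000)  (running Σ = (-0.280504, 0.000000))
  m=6: (-0.000000, -0.000001) × (0.001202, 0.001072) = (0.000000, -0.000000)  (running Σ = (-0.280504, -0.000000))
  m=7: (-0.000000, -0.000000) × (-0.000114, -0.000130) = (-0.000000, 0.000000)  (running Σ = (-0.280504, 0.000000))
  m=8: (-0.000000, -0.000000) × (0.000007, 0.000010) = (0.000000, -0.000000)  (running Σ = (-0.280504, 0.000000))
Σ over m = (-0.280504, 0.000000); ×(4π/17) → (-0.207348, 0.000000). Real part: -0.207348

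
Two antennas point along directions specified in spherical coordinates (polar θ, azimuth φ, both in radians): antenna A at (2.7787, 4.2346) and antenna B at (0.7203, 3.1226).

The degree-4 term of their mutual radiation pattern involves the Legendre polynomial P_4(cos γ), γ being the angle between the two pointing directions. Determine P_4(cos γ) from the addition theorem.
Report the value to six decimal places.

-0.407246

Addition theorem: P_4(cos γ) = (4π/9) Σ_m Y*_{lm}(Ω₁) Y_{lm}(Ω₂), m = −4…4:
  term(m=-4) = (-0.000154, -0.000568)   from Y*(Ω₁)=(-0.002346, -0.006624), Y(Ω₂)=(0.083530, 0.006358)
  term(m=-3) = (0.013866, 0.002730)   from Y*(Ω₁)=(-0.051849, -0.007171), Y(Ω₂)=(-0.269549, -0.015375)
  term(m=-2) = (-0.056378, 0.073671)   from Y*(Ω₁)=(-0.124511, 0.176182), Y(Ω₂)=(0.429692, 0.016330)
  term(m=-1) = (-0.048528, -0.098244)   from Y*(Ω₁)=(0.225086, 0.434694), Y(Ω₂)=(-0.223806, -0.004251)
  term(m=+0) = (-0.109280, 0.000000)   from Y*(Ω₁)=(0.371870, -0.000000), Y(Ω₂)=(-0.293866, 0.000000)
  term(m=+1) = (-0.048528, 0.098244)   from Y*(Ω₁)=(-0.225086, 0.434694), Y(Ω₂)=(0.223806, -0.004251)
  term(m=+2) = (-0.056378, -0.073671)   from Y*(Ω₁)=(-0.124511, -0.176182), Y(Ω₂)=(0.429692, -0.016330)
  term(m=+3) = (0.013866, -0.002730)   from Y*(Ω₁)=(0.051849, -0.007171), Y(Ω₂)=(0.269549, -0.015375)
  term(m=+4) = (-0.000154, 0.000568)   from Y*(Ω₁)=(-0.002346, 0.006624), Y(Ω₂)=(0.083530, -0.006358)
Total Σ_m = (-0.291669, -0.000000). Multiply by 1.396263: (-0.407246, -0.000000). P_4(cos γ) = -0.407246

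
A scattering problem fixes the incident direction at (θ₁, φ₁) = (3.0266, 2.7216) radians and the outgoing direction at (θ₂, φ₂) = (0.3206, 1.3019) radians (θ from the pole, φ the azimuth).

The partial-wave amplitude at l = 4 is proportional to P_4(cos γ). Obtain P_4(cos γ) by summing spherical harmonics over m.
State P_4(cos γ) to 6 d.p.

0.457474

Addition theorem: P_4(cos γ) = (4π/9) Σ_m Y*_{lm}(Ω₁) Y_{lm}(Ω₂), m = −4…4:
  term(m=-4) = 0.00000 - 0.00000j   from Y*(Ω₁)=-0.00001 - 0.00008j, Y(Ω₂)=0.00207 + 0.00384j
  term(m=-3) = 0.00003 + 0.00006j   from Y*(Ω₁)=0.00057 - 0.00179j, Y(Ω₂)=-0.02684 + 0.02572j
  term(m=-2) = -0.00438 + 0.00136j   from Y*(Ω₁)=0.01737 - 0.01937j, Y(Ω₂)=-0.15136 - 0.09028j
  term(m=-1) = -0.01483 - 0.09741j   from Y*(Ω₁)=0.19241 - 0.08592j, Y(Ω₂)=0.12423 - 0.45080j
  term(m=+0) = 0.36600 + 0.00000j   from Y*(Ω₁)=0.79122 + 0.00000j, Y(Ω₂)=0.46258 + 0.00000j
  term(m=+1) = -0.01483 + 0.09741j   from Y*(Ω₁)=-0.19241 - 0.08592j, Y(Ω₂)=-0.12423 - 0.45080j
  term(m=+2) = -0.00438 - 0.00136j   from Y*(Ω₁)=0.01737 + 0.01937j, Y(Ω₂)=-0.15136 + 0.09028j
  term(m=+3) = 0.00003 - 0.00006j   from Y*(Ω₁)=-0.00057 - 0.00179j, Y(Ω₂)=0.02684 + 0.02572j
  term(m=+4) = 0.00000 + 0.00000j   from Y*(Ω₁)=-0.00001 + 0.00008j, Y(Ω₂)=0.00207 - 0.00384j
Σ over m = 0.32764 + 0.00000j; ×(4π/9) → 0.45747 + 0.00000j. Real part: 0.457474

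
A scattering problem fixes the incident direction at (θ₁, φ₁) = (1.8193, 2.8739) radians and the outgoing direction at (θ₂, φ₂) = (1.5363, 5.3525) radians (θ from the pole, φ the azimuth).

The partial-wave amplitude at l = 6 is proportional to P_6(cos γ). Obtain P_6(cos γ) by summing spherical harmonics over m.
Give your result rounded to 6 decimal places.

-0.337928

Expand P_6 via completeness: Σ_{m} conj(Y_{6,m}) at Ω₁ times Y_{6,m} at Ω₂ —
  term(m=-6) = (-0.129234, -0.143127)   from Y*(Ω₁)=(-0.014162, -0.400360), Y(Ω₂)=(0.368453, -0.309761)
  term(m=-5) = (-0.019960, -0.003496)   from Y*(Ω₁)=(0.081080, -0.342680), Y(Ω₂)=(-0.003391, -0.057445)
  term(m=-4) = (-0.032663, 0.017406)   from Y*(Ω₁)=(-0.050517, 0.092465), Y(Ω₂)=(0.293608, 0.192845)
  term(m=-3) = (-0.009265, 0.020849)   from Y*(Ω₁)=(-0.236549, 0.245065), Y(Ω₂)=(0.062934, -0.022940)
  term(m=-2) = (0.000753, 0.003013)   from Y*(Ω₁)=(0.008391, -0.004977), Y(Ω₂)=(-0.091210, 0.305012)
  term(m=-1) = (0.018040, 0.014088)   from Y*(Ω₁)=(0.313129, -0.085884), Y(Ω₂)=(0.042106, 0.056540)
  term(m=+0) = (-0.004930, 0.000000)   from Y*(Ω₁)=(0.015906, -0.000000), Y(Ω₂)=(-0.309935, 0.000000)
  term(m=+1) = (0.018040, -0.014088)   from Y*(Ω₁)=(-0.313129, -0.085884), Y(Ω₂)=(-0.042106, 0.056540)
  term(m=+2) = (0.000753, -0.003013)   from Y*(Ω₁)=(0.008391, 0.004977), Y(Ω₂)=(-0.091210, -0.305012)
  term(m=+3) = (-0.009265, -0.020849)   from Y*(Ω₁)=(0.236549, 0.245065), Y(Ω₂)=(-0.062934, -0.022940)
  term(m=+4) = (-0.032663, -0.017406)   from Y*(Ω₁)=(-0.050517, -0.092465), Y(Ω₂)=(0.293608, -0.192845)
  term(m=+5) = (-0.019960, 0.003496)   from Y*(Ω₁)=(-0.081080, -0.342680), Y(Ω₂)=(0.003391, -0.057445)
  term(m=+6) = (-0.129234, 0.143127)   from Y*(Ω₁)=(-0.014162, 0.400360), Y(Ω₂)=(0.368453, 0.309761)
Total Σ_m = (-0.349589, 0.000000). Multiply by 0.966644: (-0.337928, 0.000000). P_6(cos γ) = -0.337928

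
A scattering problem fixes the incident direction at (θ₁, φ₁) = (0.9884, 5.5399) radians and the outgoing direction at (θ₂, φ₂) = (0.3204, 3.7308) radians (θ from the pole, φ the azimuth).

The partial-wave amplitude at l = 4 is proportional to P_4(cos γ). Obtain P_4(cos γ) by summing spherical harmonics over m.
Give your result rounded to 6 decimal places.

Summing Y*_{l m}(θ₁,φ₁)·Y_{l m}(θ₂,φ₂) over m ∈ [−4, 4]; prefactor 4π/(2·4+1) = 1.396263:
  m=-4: (-0.212230, -0.036092) × (-0.003081, -0.003077) = (0.000543, 0.000764)  (running Σ = (0.000543, 0.000764))
  m=-3: (-0.245572, -0.317032) × (0.007258, 0.036396) = (0.009756, -0.011239)  (running Σ = (0.010299, -0.010474))
  m=-2: (0.021939, -0.259859) × (0.067320, -0.162671) = (-0.040795, -0.021063)  (running Σ = (-0.030496, -0.031537))
  m=-1: (-0.141165, 0.129749) × (-0.388645, 0.259773) = (0.021158, -0.087097)  (running Σ = (-0.009338, -0.118634))
  m=0: (-0.303873, -0.000000) × (0.462993, 0.000000) = (-0.140691, -0.000000)  (running Σ = (-0.150029, -0.118634))
  m=1: (0.141165, 0.129749) × (0.388645, 0.259773) = (0.021158, 0.087097)  (running Σ = (-0.128872, -0.031537))
  m=2: (0.021939, 0.259859) × (0.067320, 0.162671) = (-0.040795, 0.021063)  (running Σ = (-0.169666, -0.010474))
  m=3: (0.245572, -0.317032) × (-0.007258, 0.036396) = (0.009756, 0.011239)  (running Σ = (-0.159910, 0.000764))
  m=4: (-0.212230, 0.036092) × (-0.003081, 0.003077) = (0.000543, -0.000764)  (running Σ = (-0.159367, -0.000000))
Total Σ_m = (-0.159367, -0.000000). Multiply by 1.396263: (-0.222519, -0.000000). P_4(cos γ) = -0.222519

-0.222519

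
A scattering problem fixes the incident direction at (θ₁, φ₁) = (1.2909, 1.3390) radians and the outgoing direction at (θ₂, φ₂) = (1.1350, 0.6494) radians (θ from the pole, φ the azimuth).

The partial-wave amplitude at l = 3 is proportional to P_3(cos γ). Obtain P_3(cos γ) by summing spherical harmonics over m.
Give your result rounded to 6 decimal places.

0.043760

Expand P_3 via completeness: Σ_{m} conj(Y_{3,m}) at Ω₁ times Y_{3,m} at Ω₂ —
  m=-3: Y*=-0.23730 - 0.28438j  Y=-0.11454 - 0.28895j  product -0.05499 + 0.10114j
  m=-2: Y*=-0.23326 + 0.11661j  Y=0.09525 - 0.34150j  product 0.01761 + 0.09077j
  m=-1: Y*=-0.04413 - 0.18694j  Y=-0.02544 + 0.01931j  product 0.00473 + 0.00390j
  m=+0: Y*=-0.26994 + 0.00000j  Y=-0.33223 + 0.00000j  product 0.08968 + 0.00000j
  m=+1: Y*=0.04413 - 0.18694j  Y=0.02544 + 0.01931j  product 0.00473 - 0.00390j
  m=+2: Y*=-0.23326 - 0.11661j  Y=0.09525 + 0.34150j  product 0.01761 - 0.09077j
  m=+3: Y*=0.23730 - 0.28438j  Y=0.11454 - 0.28895j  product -0.05499 - 0.10114j
Accumulated sum 0.02438 + 0.00000j; after 4π/(2l+1) scaling, 0.04376 + 0.00000j ⇒ P_3 = 0.043760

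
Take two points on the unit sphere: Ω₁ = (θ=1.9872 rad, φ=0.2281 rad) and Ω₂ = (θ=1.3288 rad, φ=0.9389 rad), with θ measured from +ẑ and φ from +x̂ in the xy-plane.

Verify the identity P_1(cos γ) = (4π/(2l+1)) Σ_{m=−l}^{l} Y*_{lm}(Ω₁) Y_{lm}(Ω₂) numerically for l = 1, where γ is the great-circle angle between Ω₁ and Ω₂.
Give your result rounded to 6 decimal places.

Summing Y*_{l m}(θ₁,φ₁)·Y_{l m}(θ₂,φ₂) over m ∈ [−1, 1]; prefactor 4π/(2·1+1) = 4.188790:
  [-1]  conj(Y_{1,-1})(Ω₁) = +0.307787+0.071450i ; Y_{1,-1}(Ω₂) = +0.198129-0.270659i ; Δ = +0.080320-0.069149i
  [+0]  conj(Y_{1,0})(Ω₁) = -0.197627-0.000000i ; Y_{1,0}(Ω₂) = +0.117089+0.000000i ; Δ = -0.023140-0.000000i
  [+1]  conj(Y_{1,1})(Ω₁) = -0.307787+0.071450i ; Y_{1,1}(Ω₂) = -0.198129-0.270659i ; Δ = +0.080320+0.069149i
Total Σ_m = +0.137500+0.000000i. Multiply by 4.188790: +0.575958+0.000000i. P_1(cos γ) = 0.575958

0.575958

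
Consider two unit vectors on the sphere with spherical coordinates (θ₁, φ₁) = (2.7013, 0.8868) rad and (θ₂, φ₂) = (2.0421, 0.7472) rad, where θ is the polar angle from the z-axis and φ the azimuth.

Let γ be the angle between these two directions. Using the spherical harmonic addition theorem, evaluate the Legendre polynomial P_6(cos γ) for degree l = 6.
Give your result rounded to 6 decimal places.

Expand P_6 via completeness: Σ_{m} conj(Y_{6,m}) at Ω₁ times Y_{6,m} at Ω₂ —
  m=-6: +0.001655-0.002376i × -0.054904+0.235350i = +0.000468+0.000520i  (running Σ = +0.000468+0.000520i)
  m=-5: +0.005851+0.020470i × +0.353452-0.238919i = +0.006959+0.005837i  (running Σ = +0.007427+0.006357i)
  m=-4: -0.086559-0.037170i × -0.281718-0.043383i = +0.022773+0.014227i  (running Σ = +0.030200+0.020584i)
  m=-3: +0.242717-0.126729i × -0.095218-0.119988i = -0.038317-0.017056i  (running Σ = -0.008117+0.003528i)
  m=-2: -0.099736+0.485024i × -0.025817+0.337278i = -0.161013-0.046161i  (running Σ = -0.169130-0.042633i)
  m=-1: -0.255892-0.313866i × -0.026625+0.024665i = +0.014555+0.002045i  (running Σ = -0.154576-0.040588i)
  m=0: -0.217980-0.000000i × +0.335820+0.000000i = -0.073202-0.000000i  (running Σ = -0.227778-0.040588i)
  m=1: +0.255892-0.313866i × +0.026625+0.024665i = +0.014555-0.002045i  (running Σ = -0.213224-0.042633i)
  m=2: -0.099736-0.485024i × -0.025817-0.337278i = -0.161013+0.046161i  (running Σ = -0.374237+0.003528i)
  m=3: -0.242717-0.126729i × +0.095218-0.119988i = -0.038317+0.017056i  (running Σ = -0.412554+0.020584i)
  m=4: -0.086559+0.037170i × -0.281718+0.043383i = +0.022773-0.014227i  (running Σ = -0.389781+0.006357i)
  m=5: -0.005851+0.020470i × -0.353452-0.238919i = +0.006959-0.005837i  (running Σ = -0.382822+0.000520i)
  m=6: +0.001655+0.002376i × -0.054904-0.235350i = +0.000468-0.000520i  (running Σ = -0.382354-0.000000i)
Σ over m = -0.382354-0.000000i; ×(4π/13) → -0.369600-0.000000i. Real part: -0.369600

-0.369600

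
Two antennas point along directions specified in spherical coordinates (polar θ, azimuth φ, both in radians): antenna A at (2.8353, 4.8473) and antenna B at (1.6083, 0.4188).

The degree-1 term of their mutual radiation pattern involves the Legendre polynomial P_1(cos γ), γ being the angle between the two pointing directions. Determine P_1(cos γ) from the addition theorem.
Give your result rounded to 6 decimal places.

Expand P_1 via completeness: Σ_{m} conj(Y_{1,m}) at Ω₁ times Y_{1,m} at Ω₂ —
  term(m=-1) = (-0.010074, -0.034527)   from Y*(Ω₁)=(0.014012, -0.103229), Y(Ω₂)=(0.315414, -0.140401)
  term(m=+0) = (0.008535, 0.000000)   from Y*(Ω₁)=(-0.465862, -0.000000), Y(Ω₂)=(-0.018320, 0.000000)
  term(m=+1) = (-0.010074, 0.034527)   from Y*(Ω₁)=(-0.014012, -0.103229), Y(Ω₂)=(-0.315414, -0.140401)
Σ over m = (-0.011613, 0.000000); ×(4π/3) → (-0.048646, 0.000000). Real part: -0.048646

-0.048646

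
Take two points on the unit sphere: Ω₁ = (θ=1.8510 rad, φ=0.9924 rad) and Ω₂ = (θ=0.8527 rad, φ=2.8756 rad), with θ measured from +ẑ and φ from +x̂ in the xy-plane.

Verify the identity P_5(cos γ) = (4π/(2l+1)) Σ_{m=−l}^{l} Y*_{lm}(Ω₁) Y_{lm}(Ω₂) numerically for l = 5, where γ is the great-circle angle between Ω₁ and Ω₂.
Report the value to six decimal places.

-0.264765

Expand P_5 via completeness: Σ_{m} conj(Y_{5,m}) at Ω₁ times Y_{5,m} at Ω₂ —
  m=-5: +0.093973-0.368625i × -0.026810-0.109162i = -0.042759-0.000375i  (running Σ = -0.042759-0.000375i)
  m=-4: +0.234141+0.254995i × +0.150750+0.271524i = -0.033941+0.102016i  (running Σ = -0.076700+0.101640i)
  m=-3: +0.094402-0.015660i × -0.298718-0.306330i = -0.032997-0.024240i  (running Σ = -0.109696+0.077400i)
  m=-2: -0.134173+0.305355i × +0.162784+0.095813i = -0.051098+0.036851i  (running Σ = -0.160795+0.114252i)
  m=-1: +0.008767+0.013429i × +0.261831+0.071336i = +0.001338+0.004142i  (running Σ = -0.159457+0.118393i)
  m=0: -0.323908-0.000000i × -0.269061+0.000000i = +0.087151+0.000000i  (running Σ = -0.072306+0.118393i)
  m=1: -0.008767+0.013429i × -0.261831+0.071336i = +0.001338-0.004142i  (running Σ = -0.070968+0.114252i)
  m=2: -0.134173-0.305355i × +0.162784-0.095813i = -0.051098-0.036851i  (running Σ = -0.122066+0.077400i)
  m=3: -0.094402-0.015660i × +0.298718-0.306330i = -0.032997+0.024240i  (running Σ = -0.155063+0.101640i)
  m=4: +0.234141-0.254995i × +0.150750-0.271524i = -0.033941-0.102016i  (running Σ = -0.189004-0.000375i)
  m=5: -0.093973-0.368625i × +0.026810-0.109162i = -0.042759+0.000375i  (running Σ = -0.231763+0.000000i)
Accumulated sum -0.231763+0.000000i; after 4π/(2l+1) scaling, -0.264765+0.000000i ⇒ P_5 = -0.264765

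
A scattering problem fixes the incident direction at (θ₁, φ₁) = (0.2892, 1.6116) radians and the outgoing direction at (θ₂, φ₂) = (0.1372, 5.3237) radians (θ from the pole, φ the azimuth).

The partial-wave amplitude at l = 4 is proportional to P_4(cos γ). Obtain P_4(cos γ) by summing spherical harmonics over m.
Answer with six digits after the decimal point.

Addition theorem: P_4(cos γ) = (4π/9) Σ_m Y*_{lm}(Ω₁) Y_{lm}(Ω₂), m = −4…4:
  term(m=-4) = (-0.000000, -0.000000)   from Y*(Ω₁)=(0.002888, 0.000476), Y(Ω₂)=(-0.000119, -0.000099)
  term(m=-3) = (0.000012, 0.000087)   from Y*(Ω₁)=(0.003398, -0.027618), Y(Ω₂)=(-0.003063, 0.000825)
  term(m=-2) = (0.002261, -0.004933)   from Y*(Ω₁)=(-0.147261, -0.012044), Y(Ω₂)=(-0.012530, 0.034523)
  term(m=-1) = (-0.092595, 0.059417)   from Y*(Ω₁)=(-0.018097, 0.443269), Y(Ω₂)=(0.142333, 0.203079)
  term(m=+0) = (0.404677, 0.000000)   from Y*(Ω₁)=(0.526630, -0.000000), Y(Ω₂)=(0.768427, 0.000000)
  term(m=+1) = (-0.092595, -0.059417)   from Y*(Ω₁)=(0.018097, 0.443269), Y(Ω₂)=(-0.142333, 0.203079)
  term(m=+2) = (0.002261, 0.004933)   from Y*(Ω₁)=(-0.147261, 0.012044), Y(Ω₂)=(-0.012530, -0.034523)
  term(m=+3) = (0.000012, -0.000087)   from Y*(Ω₁)=(-0.003398, -0.027618), Y(Ω₂)=(0.003063, 0.000825)
  term(m=+4) = (-0.000000, 0.000000)   from Y*(Ω₁)=(0.002888, -0.000476), Y(Ω₂)=(-0.000119, 0.000099)
Accumulated sum (0.224034, 0.000000); after 4π/(2l+1) scaling, (0.312810, 0.000000) ⇒ P_4 = 0.312810

0.312810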